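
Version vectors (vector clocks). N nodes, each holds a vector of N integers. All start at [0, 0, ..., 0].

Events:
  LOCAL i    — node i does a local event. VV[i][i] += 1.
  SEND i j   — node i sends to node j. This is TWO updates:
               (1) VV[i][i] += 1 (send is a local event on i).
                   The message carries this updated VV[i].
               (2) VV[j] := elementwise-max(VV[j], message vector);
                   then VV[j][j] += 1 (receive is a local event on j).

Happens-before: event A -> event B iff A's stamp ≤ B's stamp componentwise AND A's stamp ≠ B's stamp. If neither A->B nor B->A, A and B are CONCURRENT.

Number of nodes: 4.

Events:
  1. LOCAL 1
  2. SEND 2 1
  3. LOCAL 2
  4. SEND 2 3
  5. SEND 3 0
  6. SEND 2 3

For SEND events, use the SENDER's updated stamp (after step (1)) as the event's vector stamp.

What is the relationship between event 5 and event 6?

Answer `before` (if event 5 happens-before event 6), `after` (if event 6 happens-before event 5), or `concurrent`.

Initial: VV[0]=[0, 0, 0, 0]
Initial: VV[1]=[0, 0, 0, 0]
Initial: VV[2]=[0, 0, 0, 0]
Initial: VV[3]=[0, 0, 0, 0]
Event 1: LOCAL 1: VV[1][1]++ -> VV[1]=[0, 1, 0, 0]
Event 2: SEND 2->1: VV[2][2]++ -> VV[2]=[0, 0, 1, 0], msg_vec=[0, 0, 1, 0]; VV[1]=max(VV[1],msg_vec) then VV[1][1]++ -> VV[1]=[0, 2, 1, 0]
Event 3: LOCAL 2: VV[2][2]++ -> VV[2]=[0, 0, 2, 0]
Event 4: SEND 2->3: VV[2][2]++ -> VV[2]=[0, 0, 3, 0], msg_vec=[0, 0, 3, 0]; VV[3]=max(VV[3],msg_vec) then VV[3][3]++ -> VV[3]=[0, 0, 3, 1]
Event 5: SEND 3->0: VV[3][3]++ -> VV[3]=[0, 0, 3, 2], msg_vec=[0, 0, 3, 2]; VV[0]=max(VV[0],msg_vec) then VV[0][0]++ -> VV[0]=[1, 0, 3, 2]
Event 6: SEND 2->3: VV[2][2]++ -> VV[2]=[0, 0, 4, 0], msg_vec=[0, 0, 4, 0]; VV[3]=max(VV[3],msg_vec) then VV[3][3]++ -> VV[3]=[0, 0, 4, 3]
Event 5 stamp: [0, 0, 3, 2]
Event 6 stamp: [0, 0, 4, 0]
[0, 0, 3, 2] <= [0, 0, 4, 0]? False
[0, 0, 4, 0] <= [0, 0, 3, 2]? False
Relation: concurrent

Answer: concurrent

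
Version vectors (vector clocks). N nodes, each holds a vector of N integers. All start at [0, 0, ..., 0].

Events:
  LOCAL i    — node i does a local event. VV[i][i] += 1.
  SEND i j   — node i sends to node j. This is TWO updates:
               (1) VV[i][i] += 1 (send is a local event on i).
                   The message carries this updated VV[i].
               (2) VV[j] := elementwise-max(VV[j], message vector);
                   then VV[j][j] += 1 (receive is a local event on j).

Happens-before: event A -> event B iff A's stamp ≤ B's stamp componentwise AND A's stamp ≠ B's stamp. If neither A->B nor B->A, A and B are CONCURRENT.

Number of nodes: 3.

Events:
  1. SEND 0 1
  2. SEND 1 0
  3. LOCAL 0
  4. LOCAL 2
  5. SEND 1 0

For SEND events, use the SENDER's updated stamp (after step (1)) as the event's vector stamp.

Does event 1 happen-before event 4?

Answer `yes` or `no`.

Initial: VV[0]=[0, 0, 0]
Initial: VV[1]=[0, 0, 0]
Initial: VV[2]=[0, 0, 0]
Event 1: SEND 0->1: VV[0][0]++ -> VV[0]=[1, 0, 0], msg_vec=[1, 0, 0]; VV[1]=max(VV[1],msg_vec) then VV[1][1]++ -> VV[1]=[1, 1, 0]
Event 2: SEND 1->0: VV[1][1]++ -> VV[1]=[1, 2, 0], msg_vec=[1, 2, 0]; VV[0]=max(VV[0],msg_vec) then VV[0][0]++ -> VV[0]=[2, 2, 0]
Event 3: LOCAL 0: VV[0][0]++ -> VV[0]=[3, 2, 0]
Event 4: LOCAL 2: VV[2][2]++ -> VV[2]=[0, 0, 1]
Event 5: SEND 1->0: VV[1][1]++ -> VV[1]=[1, 3, 0], msg_vec=[1, 3, 0]; VV[0]=max(VV[0],msg_vec) then VV[0][0]++ -> VV[0]=[4, 3, 0]
Event 1 stamp: [1, 0, 0]
Event 4 stamp: [0, 0, 1]
[1, 0, 0] <= [0, 0, 1]? False. Equal? False. Happens-before: False

Answer: no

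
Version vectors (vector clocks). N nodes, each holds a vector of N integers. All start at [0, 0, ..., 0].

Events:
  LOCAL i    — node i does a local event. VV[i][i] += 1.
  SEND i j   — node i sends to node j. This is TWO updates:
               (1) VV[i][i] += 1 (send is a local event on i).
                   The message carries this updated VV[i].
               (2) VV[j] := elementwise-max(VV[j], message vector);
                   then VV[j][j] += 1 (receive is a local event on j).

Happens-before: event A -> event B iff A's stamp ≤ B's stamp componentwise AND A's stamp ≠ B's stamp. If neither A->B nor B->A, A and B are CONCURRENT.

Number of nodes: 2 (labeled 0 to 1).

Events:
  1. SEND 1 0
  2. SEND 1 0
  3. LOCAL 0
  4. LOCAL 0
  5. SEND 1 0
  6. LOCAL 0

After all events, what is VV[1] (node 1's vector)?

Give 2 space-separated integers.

Answer: 0 3

Derivation:
Initial: VV[0]=[0, 0]
Initial: VV[1]=[0, 0]
Event 1: SEND 1->0: VV[1][1]++ -> VV[1]=[0, 1], msg_vec=[0, 1]; VV[0]=max(VV[0],msg_vec) then VV[0][0]++ -> VV[0]=[1, 1]
Event 2: SEND 1->0: VV[1][1]++ -> VV[1]=[0, 2], msg_vec=[0, 2]; VV[0]=max(VV[0],msg_vec) then VV[0][0]++ -> VV[0]=[2, 2]
Event 3: LOCAL 0: VV[0][0]++ -> VV[0]=[3, 2]
Event 4: LOCAL 0: VV[0][0]++ -> VV[0]=[4, 2]
Event 5: SEND 1->0: VV[1][1]++ -> VV[1]=[0, 3], msg_vec=[0, 3]; VV[0]=max(VV[0],msg_vec) then VV[0][0]++ -> VV[0]=[5, 3]
Event 6: LOCAL 0: VV[0][0]++ -> VV[0]=[6, 3]
Final vectors: VV[0]=[6, 3]; VV[1]=[0, 3]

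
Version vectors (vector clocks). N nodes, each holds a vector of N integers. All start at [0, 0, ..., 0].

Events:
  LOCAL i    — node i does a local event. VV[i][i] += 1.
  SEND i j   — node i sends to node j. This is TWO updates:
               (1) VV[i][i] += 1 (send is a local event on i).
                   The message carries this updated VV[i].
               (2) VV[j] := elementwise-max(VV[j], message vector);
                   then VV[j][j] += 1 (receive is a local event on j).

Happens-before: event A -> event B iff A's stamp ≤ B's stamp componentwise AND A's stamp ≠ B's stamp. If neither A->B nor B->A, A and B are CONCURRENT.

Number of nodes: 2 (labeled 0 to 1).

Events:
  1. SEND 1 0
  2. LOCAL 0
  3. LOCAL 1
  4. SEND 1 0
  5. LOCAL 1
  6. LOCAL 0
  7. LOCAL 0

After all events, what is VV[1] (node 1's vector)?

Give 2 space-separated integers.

Answer: 0 4

Derivation:
Initial: VV[0]=[0, 0]
Initial: VV[1]=[0, 0]
Event 1: SEND 1->0: VV[1][1]++ -> VV[1]=[0, 1], msg_vec=[0, 1]; VV[0]=max(VV[0],msg_vec) then VV[0][0]++ -> VV[0]=[1, 1]
Event 2: LOCAL 0: VV[0][0]++ -> VV[0]=[2, 1]
Event 3: LOCAL 1: VV[1][1]++ -> VV[1]=[0, 2]
Event 4: SEND 1->0: VV[1][1]++ -> VV[1]=[0, 3], msg_vec=[0, 3]; VV[0]=max(VV[0],msg_vec) then VV[0][0]++ -> VV[0]=[3, 3]
Event 5: LOCAL 1: VV[1][1]++ -> VV[1]=[0, 4]
Event 6: LOCAL 0: VV[0][0]++ -> VV[0]=[4, 3]
Event 7: LOCAL 0: VV[0][0]++ -> VV[0]=[5, 3]
Final vectors: VV[0]=[5, 3]; VV[1]=[0, 4]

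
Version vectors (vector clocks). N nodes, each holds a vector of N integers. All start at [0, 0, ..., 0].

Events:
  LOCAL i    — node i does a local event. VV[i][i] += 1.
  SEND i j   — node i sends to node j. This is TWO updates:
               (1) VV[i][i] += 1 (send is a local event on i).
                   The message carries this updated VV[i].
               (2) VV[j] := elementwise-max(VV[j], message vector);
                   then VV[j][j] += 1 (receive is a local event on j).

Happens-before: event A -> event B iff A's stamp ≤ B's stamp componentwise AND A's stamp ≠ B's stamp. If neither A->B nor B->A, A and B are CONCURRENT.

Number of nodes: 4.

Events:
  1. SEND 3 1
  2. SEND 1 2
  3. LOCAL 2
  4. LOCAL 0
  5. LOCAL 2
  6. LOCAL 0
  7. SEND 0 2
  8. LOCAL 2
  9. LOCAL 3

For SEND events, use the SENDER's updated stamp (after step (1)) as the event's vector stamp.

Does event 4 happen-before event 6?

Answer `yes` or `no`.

Initial: VV[0]=[0, 0, 0, 0]
Initial: VV[1]=[0, 0, 0, 0]
Initial: VV[2]=[0, 0, 0, 0]
Initial: VV[3]=[0, 0, 0, 0]
Event 1: SEND 3->1: VV[3][3]++ -> VV[3]=[0, 0, 0, 1], msg_vec=[0, 0, 0, 1]; VV[1]=max(VV[1],msg_vec) then VV[1][1]++ -> VV[1]=[0, 1, 0, 1]
Event 2: SEND 1->2: VV[1][1]++ -> VV[1]=[0, 2, 0, 1], msg_vec=[0, 2, 0, 1]; VV[2]=max(VV[2],msg_vec) then VV[2][2]++ -> VV[2]=[0, 2, 1, 1]
Event 3: LOCAL 2: VV[2][2]++ -> VV[2]=[0, 2, 2, 1]
Event 4: LOCAL 0: VV[0][0]++ -> VV[0]=[1, 0, 0, 0]
Event 5: LOCAL 2: VV[2][2]++ -> VV[2]=[0, 2, 3, 1]
Event 6: LOCAL 0: VV[0][0]++ -> VV[0]=[2, 0, 0, 0]
Event 7: SEND 0->2: VV[0][0]++ -> VV[0]=[3, 0, 0, 0], msg_vec=[3, 0, 0, 0]; VV[2]=max(VV[2],msg_vec) then VV[2][2]++ -> VV[2]=[3, 2, 4, 1]
Event 8: LOCAL 2: VV[2][2]++ -> VV[2]=[3, 2, 5, 1]
Event 9: LOCAL 3: VV[3][3]++ -> VV[3]=[0, 0, 0, 2]
Event 4 stamp: [1, 0, 0, 0]
Event 6 stamp: [2, 0, 0, 0]
[1, 0, 0, 0] <= [2, 0, 0, 0]? True. Equal? False. Happens-before: True

Answer: yes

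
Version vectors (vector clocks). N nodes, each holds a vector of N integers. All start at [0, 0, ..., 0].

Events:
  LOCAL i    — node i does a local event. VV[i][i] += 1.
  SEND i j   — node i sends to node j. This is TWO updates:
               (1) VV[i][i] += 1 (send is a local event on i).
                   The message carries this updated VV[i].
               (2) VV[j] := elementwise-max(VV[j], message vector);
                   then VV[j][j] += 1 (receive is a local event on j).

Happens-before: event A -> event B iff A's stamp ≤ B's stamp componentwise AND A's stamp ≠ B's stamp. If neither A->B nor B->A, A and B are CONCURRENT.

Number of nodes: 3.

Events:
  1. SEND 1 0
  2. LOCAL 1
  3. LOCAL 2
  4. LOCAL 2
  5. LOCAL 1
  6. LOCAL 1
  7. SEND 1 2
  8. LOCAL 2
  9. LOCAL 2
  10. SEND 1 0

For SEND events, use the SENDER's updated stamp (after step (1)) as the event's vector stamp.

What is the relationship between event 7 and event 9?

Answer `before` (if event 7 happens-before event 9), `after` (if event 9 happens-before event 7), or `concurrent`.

Initial: VV[0]=[0, 0, 0]
Initial: VV[1]=[0, 0, 0]
Initial: VV[2]=[0, 0, 0]
Event 1: SEND 1->0: VV[1][1]++ -> VV[1]=[0, 1, 0], msg_vec=[0, 1, 0]; VV[0]=max(VV[0],msg_vec) then VV[0][0]++ -> VV[0]=[1, 1, 0]
Event 2: LOCAL 1: VV[1][1]++ -> VV[1]=[0, 2, 0]
Event 3: LOCAL 2: VV[2][2]++ -> VV[2]=[0, 0, 1]
Event 4: LOCAL 2: VV[2][2]++ -> VV[2]=[0, 0, 2]
Event 5: LOCAL 1: VV[1][1]++ -> VV[1]=[0, 3, 0]
Event 6: LOCAL 1: VV[1][1]++ -> VV[1]=[0, 4, 0]
Event 7: SEND 1->2: VV[1][1]++ -> VV[1]=[0, 5, 0], msg_vec=[0, 5, 0]; VV[2]=max(VV[2],msg_vec) then VV[2][2]++ -> VV[2]=[0, 5, 3]
Event 8: LOCAL 2: VV[2][2]++ -> VV[2]=[0, 5, 4]
Event 9: LOCAL 2: VV[2][2]++ -> VV[2]=[0, 5, 5]
Event 10: SEND 1->0: VV[1][1]++ -> VV[1]=[0, 6, 0], msg_vec=[0, 6, 0]; VV[0]=max(VV[0],msg_vec) then VV[0][0]++ -> VV[0]=[2, 6, 0]
Event 7 stamp: [0, 5, 0]
Event 9 stamp: [0, 5, 5]
[0, 5, 0] <= [0, 5, 5]? True
[0, 5, 5] <= [0, 5, 0]? False
Relation: before

Answer: before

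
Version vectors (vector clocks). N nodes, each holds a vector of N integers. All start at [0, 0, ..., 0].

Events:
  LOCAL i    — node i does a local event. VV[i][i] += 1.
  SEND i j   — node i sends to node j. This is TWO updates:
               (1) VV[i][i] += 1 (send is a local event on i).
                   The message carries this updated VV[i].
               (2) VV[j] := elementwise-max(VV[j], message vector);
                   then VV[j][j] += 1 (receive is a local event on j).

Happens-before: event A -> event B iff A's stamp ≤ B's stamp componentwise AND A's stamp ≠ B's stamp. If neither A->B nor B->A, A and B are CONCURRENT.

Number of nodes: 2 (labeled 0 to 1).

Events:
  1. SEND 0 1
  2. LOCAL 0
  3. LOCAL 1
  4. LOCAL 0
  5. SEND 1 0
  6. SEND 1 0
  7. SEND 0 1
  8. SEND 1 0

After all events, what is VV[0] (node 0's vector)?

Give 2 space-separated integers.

Answer: 7 6

Derivation:
Initial: VV[0]=[0, 0]
Initial: VV[1]=[0, 0]
Event 1: SEND 0->1: VV[0][0]++ -> VV[0]=[1, 0], msg_vec=[1, 0]; VV[1]=max(VV[1],msg_vec) then VV[1][1]++ -> VV[1]=[1, 1]
Event 2: LOCAL 0: VV[0][0]++ -> VV[0]=[2, 0]
Event 3: LOCAL 1: VV[1][1]++ -> VV[1]=[1, 2]
Event 4: LOCAL 0: VV[0][0]++ -> VV[0]=[3, 0]
Event 5: SEND 1->0: VV[1][1]++ -> VV[1]=[1, 3], msg_vec=[1, 3]; VV[0]=max(VV[0],msg_vec) then VV[0][0]++ -> VV[0]=[4, 3]
Event 6: SEND 1->0: VV[1][1]++ -> VV[1]=[1, 4], msg_vec=[1, 4]; VV[0]=max(VV[0],msg_vec) then VV[0][0]++ -> VV[0]=[5, 4]
Event 7: SEND 0->1: VV[0][0]++ -> VV[0]=[6, 4], msg_vec=[6, 4]; VV[1]=max(VV[1],msg_vec) then VV[1][1]++ -> VV[1]=[6, 5]
Event 8: SEND 1->0: VV[1][1]++ -> VV[1]=[6, 6], msg_vec=[6, 6]; VV[0]=max(VV[0],msg_vec) then VV[0][0]++ -> VV[0]=[7, 6]
Final vectors: VV[0]=[7, 6]; VV[1]=[6, 6]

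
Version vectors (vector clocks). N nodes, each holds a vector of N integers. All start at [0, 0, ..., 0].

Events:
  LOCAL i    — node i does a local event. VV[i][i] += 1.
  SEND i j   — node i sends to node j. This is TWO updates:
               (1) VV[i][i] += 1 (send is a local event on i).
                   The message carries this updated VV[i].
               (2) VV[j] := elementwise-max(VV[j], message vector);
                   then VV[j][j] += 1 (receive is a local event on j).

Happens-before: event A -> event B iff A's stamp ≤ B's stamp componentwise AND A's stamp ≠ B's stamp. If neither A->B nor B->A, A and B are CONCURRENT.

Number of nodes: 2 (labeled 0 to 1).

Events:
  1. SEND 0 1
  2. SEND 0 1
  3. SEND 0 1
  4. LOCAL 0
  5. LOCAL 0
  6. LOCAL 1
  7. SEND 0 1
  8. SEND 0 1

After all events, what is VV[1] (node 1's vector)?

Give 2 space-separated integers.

Initial: VV[0]=[0, 0]
Initial: VV[1]=[0, 0]
Event 1: SEND 0->1: VV[0][0]++ -> VV[0]=[1, 0], msg_vec=[1, 0]; VV[1]=max(VV[1],msg_vec) then VV[1][1]++ -> VV[1]=[1, 1]
Event 2: SEND 0->1: VV[0][0]++ -> VV[0]=[2, 0], msg_vec=[2, 0]; VV[1]=max(VV[1],msg_vec) then VV[1][1]++ -> VV[1]=[2, 2]
Event 3: SEND 0->1: VV[0][0]++ -> VV[0]=[3, 0], msg_vec=[3, 0]; VV[1]=max(VV[1],msg_vec) then VV[1][1]++ -> VV[1]=[3, 3]
Event 4: LOCAL 0: VV[0][0]++ -> VV[0]=[4, 0]
Event 5: LOCAL 0: VV[0][0]++ -> VV[0]=[5, 0]
Event 6: LOCAL 1: VV[1][1]++ -> VV[1]=[3, 4]
Event 7: SEND 0->1: VV[0][0]++ -> VV[0]=[6, 0], msg_vec=[6, 0]; VV[1]=max(VV[1],msg_vec) then VV[1][1]++ -> VV[1]=[6, 5]
Event 8: SEND 0->1: VV[0][0]++ -> VV[0]=[7, 0], msg_vec=[7, 0]; VV[1]=max(VV[1],msg_vec) then VV[1][1]++ -> VV[1]=[7, 6]
Final vectors: VV[0]=[7, 0]; VV[1]=[7, 6]

Answer: 7 6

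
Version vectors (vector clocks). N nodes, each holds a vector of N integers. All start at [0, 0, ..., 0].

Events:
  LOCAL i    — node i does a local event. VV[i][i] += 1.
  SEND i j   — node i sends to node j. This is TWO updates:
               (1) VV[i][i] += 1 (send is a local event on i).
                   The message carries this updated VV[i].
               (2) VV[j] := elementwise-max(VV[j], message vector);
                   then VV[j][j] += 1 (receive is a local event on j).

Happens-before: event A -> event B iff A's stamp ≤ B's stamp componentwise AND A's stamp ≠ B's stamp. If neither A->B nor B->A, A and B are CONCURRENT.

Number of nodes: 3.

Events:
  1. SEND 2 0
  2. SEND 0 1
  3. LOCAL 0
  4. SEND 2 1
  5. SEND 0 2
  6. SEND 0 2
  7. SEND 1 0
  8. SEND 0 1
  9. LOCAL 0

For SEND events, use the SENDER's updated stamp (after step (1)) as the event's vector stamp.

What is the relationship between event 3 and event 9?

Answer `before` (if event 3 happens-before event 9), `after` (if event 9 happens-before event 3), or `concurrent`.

Initial: VV[0]=[0, 0, 0]
Initial: VV[1]=[0, 0, 0]
Initial: VV[2]=[0, 0, 0]
Event 1: SEND 2->0: VV[2][2]++ -> VV[2]=[0, 0, 1], msg_vec=[0, 0, 1]; VV[0]=max(VV[0],msg_vec) then VV[0][0]++ -> VV[0]=[1, 0, 1]
Event 2: SEND 0->1: VV[0][0]++ -> VV[0]=[2, 0, 1], msg_vec=[2, 0, 1]; VV[1]=max(VV[1],msg_vec) then VV[1][1]++ -> VV[1]=[2, 1, 1]
Event 3: LOCAL 0: VV[0][0]++ -> VV[0]=[3, 0, 1]
Event 4: SEND 2->1: VV[2][2]++ -> VV[2]=[0, 0, 2], msg_vec=[0, 0, 2]; VV[1]=max(VV[1],msg_vec) then VV[1][1]++ -> VV[1]=[2, 2, 2]
Event 5: SEND 0->2: VV[0][0]++ -> VV[0]=[4, 0, 1], msg_vec=[4, 0, 1]; VV[2]=max(VV[2],msg_vec) then VV[2][2]++ -> VV[2]=[4, 0, 3]
Event 6: SEND 0->2: VV[0][0]++ -> VV[0]=[5, 0, 1], msg_vec=[5, 0, 1]; VV[2]=max(VV[2],msg_vec) then VV[2][2]++ -> VV[2]=[5, 0, 4]
Event 7: SEND 1->0: VV[1][1]++ -> VV[1]=[2, 3, 2], msg_vec=[2, 3, 2]; VV[0]=max(VV[0],msg_vec) then VV[0][0]++ -> VV[0]=[6, 3, 2]
Event 8: SEND 0->1: VV[0][0]++ -> VV[0]=[7, 3, 2], msg_vec=[7, 3, 2]; VV[1]=max(VV[1],msg_vec) then VV[1][1]++ -> VV[1]=[7, 4, 2]
Event 9: LOCAL 0: VV[0][0]++ -> VV[0]=[8, 3, 2]
Event 3 stamp: [3, 0, 1]
Event 9 stamp: [8, 3, 2]
[3, 0, 1] <= [8, 3, 2]? True
[8, 3, 2] <= [3, 0, 1]? False
Relation: before

Answer: before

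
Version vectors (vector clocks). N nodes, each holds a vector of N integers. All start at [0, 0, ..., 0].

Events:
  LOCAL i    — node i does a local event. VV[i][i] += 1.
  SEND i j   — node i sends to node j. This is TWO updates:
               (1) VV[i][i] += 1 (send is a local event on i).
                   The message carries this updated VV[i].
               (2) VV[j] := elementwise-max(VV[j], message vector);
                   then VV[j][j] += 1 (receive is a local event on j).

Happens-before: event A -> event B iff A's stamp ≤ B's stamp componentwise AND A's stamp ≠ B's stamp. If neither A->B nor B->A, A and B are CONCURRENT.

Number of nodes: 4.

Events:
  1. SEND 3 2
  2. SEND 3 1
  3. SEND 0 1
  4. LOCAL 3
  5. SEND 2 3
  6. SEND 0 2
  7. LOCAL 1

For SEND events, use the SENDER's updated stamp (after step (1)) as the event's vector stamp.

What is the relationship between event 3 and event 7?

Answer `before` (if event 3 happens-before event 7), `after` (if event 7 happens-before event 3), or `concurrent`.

Answer: before

Derivation:
Initial: VV[0]=[0, 0, 0, 0]
Initial: VV[1]=[0, 0, 0, 0]
Initial: VV[2]=[0, 0, 0, 0]
Initial: VV[3]=[0, 0, 0, 0]
Event 1: SEND 3->2: VV[3][3]++ -> VV[3]=[0, 0, 0, 1], msg_vec=[0, 0, 0, 1]; VV[2]=max(VV[2],msg_vec) then VV[2][2]++ -> VV[2]=[0, 0, 1, 1]
Event 2: SEND 3->1: VV[3][3]++ -> VV[3]=[0, 0, 0, 2], msg_vec=[0, 0, 0, 2]; VV[1]=max(VV[1],msg_vec) then VV[1][1]++ -> VV[1]=[0, 1, 0, 2]
Event 3: SEND 0->1: VV[0][0]++ -> VV[0]=[1, 0, 0, 0], msg_vec=[1, 0, 0, 0]; VV[1]=max(VV[1],msg_vec) then VV[1][1]++ -> VV[1]=[1, 2, 0, 2]
Event 4: LOCAL 3: VV[3][3]++ -> VV[3]=[0, 0, 0, 3]
Event 5: SEND 2->3: VV[2][2]++ -> VV[2]=[0, 0, 2, 1], msg_vec=[0, 0, 2, 1]; VV[3]=max(VV[3],msg_vec) then VV[3][3]++ -> VV[3]=[0, 0, 2, 4]
Event 6: SEND 0->2: VV[0][0]++ -> VV[0]=[2, 0, 0, 0], msg_vec=[2, 0, 0, 0]; VV[2]=max(VV[2],msg_vec) then VV[2][2]++ -> VV[2]=[2, 0, 3, 1]
Event 7: LOCAL 1: VV[1][1]++ -> VV[1]=[1, 3, 0, 2]
Event 3 stamp: [1, 0, 0, 0]
Event 7 stamp: [1, 3, 0, 2]
[1, 0, 0, 0] <= [1, 3, 0, 2]? True
[1, 3, 0, 2] <= [1, 0, 0, 0]? False
Relation: before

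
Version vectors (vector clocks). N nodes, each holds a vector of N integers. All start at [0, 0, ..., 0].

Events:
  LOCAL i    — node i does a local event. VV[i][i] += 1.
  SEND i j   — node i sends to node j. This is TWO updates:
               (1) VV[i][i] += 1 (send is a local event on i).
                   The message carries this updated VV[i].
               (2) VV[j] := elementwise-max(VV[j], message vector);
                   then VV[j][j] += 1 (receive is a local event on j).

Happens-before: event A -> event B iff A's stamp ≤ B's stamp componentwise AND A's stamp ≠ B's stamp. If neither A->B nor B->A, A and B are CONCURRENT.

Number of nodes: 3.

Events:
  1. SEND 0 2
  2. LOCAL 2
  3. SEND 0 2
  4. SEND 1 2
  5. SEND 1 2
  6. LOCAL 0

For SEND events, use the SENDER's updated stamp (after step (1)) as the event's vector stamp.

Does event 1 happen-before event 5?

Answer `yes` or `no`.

Initial: VV[0]=[0, 0, 0]
Initial: VV[1]=[0, 0, 0]
Initial: VV[2]=[0, 0, 0]
Event 1: SEND 0->2: VV[0][0]++ -> VV[0]=[1, 0, 0], msg_vec=[1, 0, 0]; VV[2]=max(VV[2],msg_vec) then VV[2][2]++ -> VV[2]=[1, 0, 1]
Event 2: LOCAL 2: VV[2][2]++ -> VV[2]=[1, 0, 2]
Event 3: SEND 0->2: VV[0][0]++ -> VV[0]=[2, 0, 0], msg_vec=[2, 0, 0]; VV[2]=max(VV[2],msg_vec) then VV[2][2]++ -> VV[2]=[2, 0, 3]
Event 4: SEND 1->2: VV[1][1]++ -> VV[1]=[0, 1, 0], msg_vec=[0, 1, 0]; VV[2]=max(VV[2],msg_vec) then VV[2][2]++ -> VV[2]=[2, 1, 4]
Event 5: SEND 1->2: VV[1][1]++ -> VV[1]=[0, 2, 0], msg_vec=[0, 2, 0]; VV[2]=max(VV[2],msg_vec) then VV[2][2]++ -> VV[2]=[2, 2, 5]
Event 6: LOCAL 0: VV[0][0]++ -> VV[0]=[3, 0, 0]
Event 1 stamp: [1, 0, 0]
Event 5 stamp: [0, 2, 0]
[1, 0, 0] <= [0, 2, 0]? False. Equal? False. Happens-before: False

Answer: no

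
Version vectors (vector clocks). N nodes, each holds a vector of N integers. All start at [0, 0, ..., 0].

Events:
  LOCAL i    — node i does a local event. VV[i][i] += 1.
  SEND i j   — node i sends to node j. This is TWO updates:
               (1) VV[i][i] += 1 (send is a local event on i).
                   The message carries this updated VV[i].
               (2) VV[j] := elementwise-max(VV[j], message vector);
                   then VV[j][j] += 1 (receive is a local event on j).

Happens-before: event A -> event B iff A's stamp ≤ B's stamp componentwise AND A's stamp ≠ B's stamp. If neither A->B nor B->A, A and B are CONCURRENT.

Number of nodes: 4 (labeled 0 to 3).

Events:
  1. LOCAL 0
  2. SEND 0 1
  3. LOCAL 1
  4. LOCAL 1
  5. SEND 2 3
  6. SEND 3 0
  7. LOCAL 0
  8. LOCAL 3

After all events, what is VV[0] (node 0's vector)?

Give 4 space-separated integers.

Initial: VV[0]=[0, 0, 0, 0]
Initial: VV[1]=[0, 0, 0, 0]
Initial: VV[2]=[0, 0, 0, 0]
Initial: VV[3]=[0, 0, 0, 0]
Event 1: LOCAL 0: VV[0][0]++ -> VV[0]=[1, 0, 0, 0]
Event 2: SEND 0->1: VV[0][0]++ -> VV[0]=[2, 0, 0, 0], msg_vec=[2, 0, 0, 0]; VV[1]=max(VV[1],msg_vec) then VV[1][1]++ -> VV[1]=[2, 1, 0, 0]
Event 3: LOCAL 1: VV[1][1]++ -> VV[1]=[2, 2, 0, 0]
Event 4: LOCAL 1: VV[1][1]++ -> VV[1]=[2, 3, 0, 0]
Event 5: SEND 2->3: VV[2][2]++ -> VV[2]=[0, 0, 1, 0], msg_vec=[0, 0, 1, 0]; VV[3]=max(VV[3],msg_vec) then VV[3][3]++ -> VV[3]=[0, 0, 1, 1]
Event 6: SEND 3->0: VV[3][3]++ -> VV[3]=[0, 0, 1, 2], msg_vec=[0, 0, 1, 2]; VV[0]=max(VV[0],msg_vec) then VV[0][0]++ -> VV[0]=[3, 0, 1, 2]
Event 7: LOCAL 0: VV[0][0]++ -> VV[0]=[4, 0, 1, 2]
Event 8: LOCAL 3: VV[3][3]++ -> VV[3]=[0, 0, 1, 3]
Final vectors: VV[0]=[4, 0, 1, 2]; VV[1]=[2, 3, 0, 0]; VV[2]=[0, 0, 1, 0]; VV[3]=[0, 0, 1, 3]

Answer: 4 0 1 2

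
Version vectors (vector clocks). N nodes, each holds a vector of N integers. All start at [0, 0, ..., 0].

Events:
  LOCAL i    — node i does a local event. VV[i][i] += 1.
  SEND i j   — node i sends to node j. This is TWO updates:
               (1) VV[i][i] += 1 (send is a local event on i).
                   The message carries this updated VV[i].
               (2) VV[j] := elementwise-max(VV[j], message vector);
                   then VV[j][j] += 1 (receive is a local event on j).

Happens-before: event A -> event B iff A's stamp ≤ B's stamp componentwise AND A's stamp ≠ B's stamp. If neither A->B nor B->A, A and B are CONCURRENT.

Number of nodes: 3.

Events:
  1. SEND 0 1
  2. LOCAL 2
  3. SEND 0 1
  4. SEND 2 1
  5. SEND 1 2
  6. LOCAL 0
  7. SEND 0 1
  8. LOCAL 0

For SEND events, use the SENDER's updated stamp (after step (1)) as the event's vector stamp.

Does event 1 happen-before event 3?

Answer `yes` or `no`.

Initial: VV[0]=[0, 0, 0]
Initial: VV[1]=[0, 0, 0]
Initial: VV[2]=[0, 0, 0]
Event 1: SEND 0->1: VV[0][0]++ -> VV[0]=[1, 0, 0], msg_vec=[1, 0, 0]; VV[1]=max(VV[1],msg_vec) then VV[1][1]++ -> VV[1]=[1, 1, 0]
Event 2: LOCAL 2: VV[2][2]++ -> VV[2]=[0, 0, 1]
Event 3: SEND 0->1: VV[0][0]++ -> VV[0]=[2, 0, 0], msg_vec=[2, 0, 0]; VV[1]=max(VV[1],msg_vec) then VV[1][1]++ -> VV[1]=[2, 2, 0]
Event 4: SEND 2->1: VV[2][2]++ -> VV[2]=[0, 0, 2], msg_vec=[0, 0, 2]; VV[1]=max(VV[1],msg_vec) then VV[1][1]++ -> VV[1]=[2, 3, 2]
Event 5: SEND 1->2: VV[1][1]++ -> VV[1]=[2, 4, 2], msg_vec=[2, 4, 2]; VV[2]=max(VV[2],msg_vec) then VV[2][2]++ -> VV[2]=[2, 4, 3]
Event 6: LOCAL 0: VV[0][0]++ -> VV[0]=[3, 0, 0]
Event 7: SEND 0->1: VV[0][0]++ -> VV[0]=[4, 0, 0], msg_vec=[4, 0, 0]; VV[1]=max(VV[1],msg_vec) then VV[1][1]++ -> VV[1]=[4, 5, 2]
Event 8: LOCAL 0: VV[0][0]++ -> VV[0]=[5, 0, 0]
Event 1 stamp: [1, 0, 0]
Event 3 stamp: [2, 0, 0]
[1, 0, 0] <= [2, 0, 0]? True. Equal? False. Happens-before: True

Answer: yes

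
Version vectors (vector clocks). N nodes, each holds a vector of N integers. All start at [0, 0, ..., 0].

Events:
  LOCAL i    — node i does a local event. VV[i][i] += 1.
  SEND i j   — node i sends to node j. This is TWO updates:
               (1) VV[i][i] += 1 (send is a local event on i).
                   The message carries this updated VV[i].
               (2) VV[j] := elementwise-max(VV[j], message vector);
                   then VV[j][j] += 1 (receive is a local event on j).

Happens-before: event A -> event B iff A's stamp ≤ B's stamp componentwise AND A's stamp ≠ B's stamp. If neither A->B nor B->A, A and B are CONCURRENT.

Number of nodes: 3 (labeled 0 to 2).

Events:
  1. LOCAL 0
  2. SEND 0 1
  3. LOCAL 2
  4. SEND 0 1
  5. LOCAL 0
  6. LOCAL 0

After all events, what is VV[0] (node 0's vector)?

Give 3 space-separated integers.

Answer: 5 0 0

Derivation:
Initial: VV[0]=[0, 0, 0]
Initial: VV[1]=[0, 0, 0]
Initial: VV[2]=[0, 0, 0]
Event 1: LOCAL 0: VV[0][0]++ -> VV[0]=[1, 0, 0]
Event 2: SEND 0->1: VV[0][0]++ -> VV[0]=[2, 0, 0], msg_vec=[2, 0, 0]; VV[1]=max(VV[1],msg_vec) then VV[1][1]++ -> VV[1]=[2, 1, 0]
Event 3: LOCAL 2: VV[2][2]++ -> VV[2]=[0, 0, 1]
Event 4: SEND 0->1: VV[0][0]++ -> VV[0]=[3, 0, 0], msg_vec=[3, 0, 0]; VV[1]=max(VV[1],msg_vec) then VV[1][1]++ -> VV[1]=[3, 2, 0]
Event 5: LOCAL 0: VV[0][0]++ -> VV[0]=[4, 0, 0]
Event 6: LOCAL 0: VV[0][0]++ -> VV[0]=[5, 0, 0]
Final vectors: VV[0]=[5, 0, 0]; VV[1]=[3, 2, 0]; VV[2]=[0, 0, 1]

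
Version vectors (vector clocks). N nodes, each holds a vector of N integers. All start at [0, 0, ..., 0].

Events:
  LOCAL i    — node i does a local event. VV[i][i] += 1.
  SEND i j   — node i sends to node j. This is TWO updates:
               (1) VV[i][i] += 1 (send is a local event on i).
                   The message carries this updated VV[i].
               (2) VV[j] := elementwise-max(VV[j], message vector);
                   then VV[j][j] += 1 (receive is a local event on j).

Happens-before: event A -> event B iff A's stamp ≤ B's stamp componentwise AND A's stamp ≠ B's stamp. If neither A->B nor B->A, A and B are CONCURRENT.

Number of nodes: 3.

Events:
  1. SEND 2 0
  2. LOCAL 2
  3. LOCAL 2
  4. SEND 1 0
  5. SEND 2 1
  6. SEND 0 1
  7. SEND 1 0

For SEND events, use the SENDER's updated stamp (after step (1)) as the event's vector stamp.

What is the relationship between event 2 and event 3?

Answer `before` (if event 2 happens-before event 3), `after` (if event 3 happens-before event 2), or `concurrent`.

Initial: VV[0]=[0, 0, 0]
Initial: VV[1]=[0, 0, 0]
Initial: VV[2]=[0, 0, 0]
Event 1: SEND 2->0: VV[2][2]++ -> VV[2]=[0, 0, 1], msg_vec=[0, 0, 1]; VV[0]=max(VV[0],msg_vec) then VV[0][0]++ -> VV[0]=[1, 0, 1]
Event 2: LOCAL 2: VV[2][2]++ -> VV[2]=[0, 0, 2]
Event 3: LOCAL 2: VV[2][2]++ -> VV[2]=[0, 0, 3]
Event 4: SEND 1->0: VV[1][1]++ -> VV[1]=[0, 1, 0], msg_vec=[0, 1, 0]; VV[0]=max(VV[0],msg_vec) then VV[0][0]++ -> VV[0]=[2, 1, 1]
Event 5: SEND 2->1: VV[2][2]++ -> VV[2]=[0, 0, 4], msg_vec=[0, 0, 4]; VV[1]=max(VV[1],msg_vec) then VV[1][1]++ -> VV[1]=[0, 2, 4]
Event 6: SEND 0->1: VV[0][0]++ -> VV[0]=[3, 1, 1], msg_vec=[3, 1, 1]; VV[1]=max(VV[1],msg_vec) then VV[1][1]++ -> VV[1]=[3, 3, 4]
Event 7: SEND 1->0: VV[1][1]++ -> VV[1]=[3, 4, 4], msg_vec=[3, 4, 4]; VV[0]=max(VV[0],msg_vec) then VV[0][0]++ -> VV[0]=[4, 4, 4]
Event 2 stamp: [0, 0, 2]
Event 3 stamp: [0, 0, 3]
[0, 0, 2] <= [0, 0, 3]? True
[0, 0, 3] <= [0, 0, 2]? False
Relation: before

Answer: before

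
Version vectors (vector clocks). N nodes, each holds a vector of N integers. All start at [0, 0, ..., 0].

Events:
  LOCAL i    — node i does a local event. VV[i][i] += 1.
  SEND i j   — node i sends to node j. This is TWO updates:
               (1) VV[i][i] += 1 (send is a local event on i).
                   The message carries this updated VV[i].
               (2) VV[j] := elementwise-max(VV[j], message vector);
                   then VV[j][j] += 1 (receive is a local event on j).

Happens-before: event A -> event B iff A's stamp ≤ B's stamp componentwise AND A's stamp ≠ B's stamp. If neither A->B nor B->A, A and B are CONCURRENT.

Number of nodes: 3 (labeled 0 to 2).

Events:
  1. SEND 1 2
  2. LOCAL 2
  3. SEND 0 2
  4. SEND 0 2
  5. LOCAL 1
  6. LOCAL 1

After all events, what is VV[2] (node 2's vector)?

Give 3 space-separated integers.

Answer: 2 1 4

Derivation:
Initial: VV[0]=[0, 0, 0]
Initial: VV[1]=[0, 0, 0]
Initial: VV[2]=[0, 0, 0]
Event 1: SEND 1->2: VV[1][1]++ -> VV[1]=[0, 1, 0], msg_vec=[0, 1, 0]; VV[2]=max(VV[2],msg_vec) then VV[2][2]++ -> VV[2]=[0, 1, 1]
Event 2: LOCAL 2: VV[2][2]++ -> VV[2]=[0, 1, 2]
Event 3: SEND 0->2: VV[0][0]++ -> VV[0]=[1, 0, 0], msg_vec=[1, 0, 0]; VV[2]=max(VV[2],msg_vec) then VV[2][2]++ -> VV[2]=[1, 1, 3]
Event 4: SEND 0->2: VV[0][0]++ -> VV[0]=[2, 0, 0], msg_vec=[2, 0, 0]; VV[2]=max(VV[2],msg_vec) then VV[2][2]++ -> VV[2]=[2, 1, 4]
Event 5: LOCAL 1: VV[1][1]++ -> VV[1]=[0, 2, 0]
Event 6: LOCAL 1: VV[1][1]++ -> VV[1]=[0, 3, 0]
Final vectors: VV[0]=[2, 0, 0]; VV[1]=[0, 3, 0]; VV[2]=[2, 1, 4]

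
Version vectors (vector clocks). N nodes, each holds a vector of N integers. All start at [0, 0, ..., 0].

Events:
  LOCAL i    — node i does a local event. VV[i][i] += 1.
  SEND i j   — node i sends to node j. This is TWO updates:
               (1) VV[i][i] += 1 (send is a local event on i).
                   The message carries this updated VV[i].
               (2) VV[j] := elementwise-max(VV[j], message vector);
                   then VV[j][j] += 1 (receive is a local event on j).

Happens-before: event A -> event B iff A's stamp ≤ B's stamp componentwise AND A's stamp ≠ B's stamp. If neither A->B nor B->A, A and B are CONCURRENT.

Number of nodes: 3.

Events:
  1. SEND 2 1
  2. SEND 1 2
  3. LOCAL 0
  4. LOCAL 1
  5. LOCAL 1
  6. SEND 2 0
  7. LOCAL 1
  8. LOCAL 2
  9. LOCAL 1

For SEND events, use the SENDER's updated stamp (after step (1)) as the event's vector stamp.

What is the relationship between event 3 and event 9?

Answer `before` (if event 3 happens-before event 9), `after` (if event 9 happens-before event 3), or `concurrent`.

Initial: VV[0]=[0, 0, 0]
Initial: VV[1]=[0, 0, 0]
Initial: VV[2]=[0, 0, 0]
Event 1: SEND 2->1: VV[2][2]++ -> VV[2]=[0, 0, 1], msg_vec=[0, 0, 1]; VV[1]=max(VV[1],msg_vec) then VV[1][1]++ -> VV[1]=[0, 1, 1]
Event 2: SEND 1->2: VV[1][1]++ -> VV[1]=[0, 2, 1], msg_vec=[0, 2, 1]; VV[2]=max(VV[2],msg_vec) then VV[2][2]++ -> VV[2]=[0, 2, 2]
Event 3: LOCAL 0: VV[0][0]++ -> VV[0]=[1, 0, 0]
Event 4: LOCAL 1: VV[1][1]++ -> VV[1]=[0, 3, 1]
Event 5: LOCAL 1: VV[1][1]++ -> VV[1]=[0, 4, 1]
Event 6: SEND 2->0: VV[2][2]++ -> VV[2]=[0, 2, 3], msg_vec=[0, 2, 3]; VV[0]=max(VV[0],msg_vec) then VV[0][0]++ -> VV[0]=[2, 2, 3]
Event 7: LOCAL 1: VV[1][1]++ -> VV[1]=[0, 5, 1]
Event 8: LOCAL 2: VV[2][2]++ -> VV[2]=[0, 2, 4]
Event 9: LOCAL 1: VV[1][1]++ -> VV[1]=[0, 6, 1]
Event 3 stamp: [1, 0, 0]
Event 9 stamp: [0, 6, 1]
[1, 0, 0] <= [0, 6, 1]? False
[0, 6, 1] <= [1, 0, 0]? False
Relation: concurrent

Answer: concurrent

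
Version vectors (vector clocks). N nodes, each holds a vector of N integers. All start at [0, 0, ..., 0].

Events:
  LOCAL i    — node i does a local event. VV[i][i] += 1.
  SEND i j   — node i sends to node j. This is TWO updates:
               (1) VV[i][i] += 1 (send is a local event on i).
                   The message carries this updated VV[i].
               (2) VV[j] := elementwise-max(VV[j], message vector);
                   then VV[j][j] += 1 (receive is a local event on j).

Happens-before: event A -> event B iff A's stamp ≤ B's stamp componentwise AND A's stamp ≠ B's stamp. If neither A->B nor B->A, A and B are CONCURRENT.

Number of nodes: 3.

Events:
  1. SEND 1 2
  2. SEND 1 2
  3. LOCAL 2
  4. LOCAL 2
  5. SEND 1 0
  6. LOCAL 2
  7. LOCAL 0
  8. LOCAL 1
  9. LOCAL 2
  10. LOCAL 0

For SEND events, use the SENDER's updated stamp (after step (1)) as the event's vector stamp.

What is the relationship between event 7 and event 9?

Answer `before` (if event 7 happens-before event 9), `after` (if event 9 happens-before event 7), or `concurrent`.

Answer: concurrent

Derivation:
Initial: VV[0]=[0, 0, 0]
Initial: VV[1]=[0, 0, 0]
Initial: VV[2]=[0, 0, 0]
Event 1: SEND 1->2: VV[1][1]++ -> VV[1]=[0, 1, 0], msg_vec=[0, 1, 0]; VV[2]=max(VV[2],msg_vec) then VV[2][2]++ -> VV[2]=[0, 1, 1]
Event 2: SEND 1->2: VV[1][1]++ -> VV[1]=[0, 2, 0], msg_vec=[0, 2, 0]; VV[2]=max(VV[2],msg_vec) then VV[2][2]++ -> VV[2]=[0, 2, 2]
Event 3: LOCAL 2: VV[2][2]++ -> VV[2]=[0, 2, 3]
Event 4: LOCAL 2: VV[2][2]++ -> VV[2]=[0, 2, 4]
Event 5: SEND 1->0: VV[1][1]++ -> VV[1]=[0, 3, 0], msg_vec=[0, 3, 0]; VV[0]=max(VV[0],msg_vec) then VV[0][0]++ -> VV[0]=[1, 3, 0]
Event 6: LOCAL 2: VV[2][2]++ -> VV[2]=[0, 2, 5]
Event 7: LOCAL 0: VV[0][0]++ -> VV[0]=[2, 3, 0]
Event 8: LOCAL 1: VV[1][1]++ -> VV[1]=[0, 4, 0]
Event 9: LOCAL 2: VV[2][2]++ -> VV[2]=[0, 2, 6]
Event 10: LOCAL 0: VV[0][0]++ -> VV[0]=[3, 3, 0]
Event 7 stamp: [2, 3, 0]
Event 9 stamp: [0, 2, 6]
[2, 3, 0] <= [0, 2, 6]? False
[0, 2, 6] <= [2, 3, 0]? False
Relation: concurrent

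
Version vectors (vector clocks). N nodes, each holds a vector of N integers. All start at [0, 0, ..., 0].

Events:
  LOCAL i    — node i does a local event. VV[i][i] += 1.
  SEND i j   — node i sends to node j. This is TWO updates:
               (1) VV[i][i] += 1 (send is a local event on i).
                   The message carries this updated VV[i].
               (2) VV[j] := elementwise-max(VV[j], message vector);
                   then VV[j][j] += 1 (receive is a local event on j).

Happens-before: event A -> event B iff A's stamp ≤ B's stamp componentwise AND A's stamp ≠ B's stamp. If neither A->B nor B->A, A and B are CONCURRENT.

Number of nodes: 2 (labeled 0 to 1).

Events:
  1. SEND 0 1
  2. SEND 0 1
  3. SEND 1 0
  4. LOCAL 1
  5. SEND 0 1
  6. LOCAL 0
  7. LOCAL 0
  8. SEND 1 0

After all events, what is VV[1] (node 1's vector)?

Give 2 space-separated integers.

Answer: 4 6

Derivation:
Initial: VV[0]=[0, 0]
Initial: VV[1]=[0, 0]
Event 1: SEND 0->1: VV[0][0]++ -> VV[0]=[1, 0], msg_vec=[1, 0]; VV[1]=max(VV[1],msg_vec) then VV[1][1]++ -> VV[1]=[1, 1]
Event 2: SEND 0->1: VV[0][0]++ -> VV[0]=[2, 0], msg_vec=[2, 0]; VV[1]=max(VV[1],msg_vec) then VV[1][1]++ -> VV[1]=[2, 2]
Event 3: SEND 1->0: VV[1][1]++ -> VV[1]=[2, 3], msg_vec=[2, 3]; VV[0]=max(VV[0],msg_vec) then VV[0][0]++ -> VV[0]=[3, 3]
Event 4: LOCAL 1: VV[1][1]++ -> VV[1]=[2, 4]
Event 5: SEND 0->1: VV[0][0]++ -> VV[0]=[4, 3], msg_vec=[4, 3]; VV[1]=max(VV[1],msg_vec) then VV[1][1]++ -> VV[1]=[4, 5]
Event 6: LOCAL 0: VV[0][0]++ -> VV[0]=[5, 3]
Event 7: LOCAL 0: VV[0][0]++ -> VV[0]=[6, 3]
Event 8: SEND 1->0: VV[1][1]++ -> VV[1]=[4, 6], msg_vec=[4, 6]; VV[0]=max(VV[0],msg_vec) then VV[0][0]++ -> VV[0]=[7, 6]
Final vectors: VV[0]=[7, 6]; VV[1]=[4, 6]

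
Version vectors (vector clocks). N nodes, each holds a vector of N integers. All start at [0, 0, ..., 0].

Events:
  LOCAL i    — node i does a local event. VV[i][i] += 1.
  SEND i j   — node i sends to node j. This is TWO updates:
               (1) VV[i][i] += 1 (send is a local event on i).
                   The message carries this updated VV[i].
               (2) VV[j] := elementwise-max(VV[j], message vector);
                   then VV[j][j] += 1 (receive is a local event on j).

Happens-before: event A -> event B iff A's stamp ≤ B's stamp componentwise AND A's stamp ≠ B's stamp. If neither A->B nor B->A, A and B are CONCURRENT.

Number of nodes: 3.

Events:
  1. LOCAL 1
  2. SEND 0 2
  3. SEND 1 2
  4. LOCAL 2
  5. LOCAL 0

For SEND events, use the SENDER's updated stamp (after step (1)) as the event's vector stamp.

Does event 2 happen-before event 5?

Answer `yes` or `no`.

Initial: VV[0]=[0, 0, 0]
Initial: VV[1]=[0, 0, 0]
Initial: VV[2]=[0, 0, 0]
Event 1: LOCAL 1: VV[1][1]++ -> VV[1]=[0, 1, 0]
Event 2: SEND 0->2: VV[0][0]++ -> VV[0]=[1, 0, 0], msg_vec=[1, 0, 0]; VV[2]=max(VV[2],msg_vec) then VV[2][2]++ -> VV[2]=[1, 0, 1]
Event 3: SEND 1->2: VV[1][1]++ -> VV[1]=[0, 2, 0], msg_vec=[0, 2, 0]; VV[2]=max(VV[2],msg_vec) then VV[2][2]++ -> VV[2]=[1, 2, 2]
Event 4: LOCAL 2: VV[2][2]++ -> VV[2]=[1, 2, 3]
Event 5: LOCAL 0: VV[0][0]++ -> VV[0]=[2, 0, 0]
Event 2 stamp: [1, 0, 0]
Event 5 stamp: [2, 0, 0]
[1, 0, 0] <= [2, 0, 0]? True. Equal? False. Happens-before: True

Answer: yes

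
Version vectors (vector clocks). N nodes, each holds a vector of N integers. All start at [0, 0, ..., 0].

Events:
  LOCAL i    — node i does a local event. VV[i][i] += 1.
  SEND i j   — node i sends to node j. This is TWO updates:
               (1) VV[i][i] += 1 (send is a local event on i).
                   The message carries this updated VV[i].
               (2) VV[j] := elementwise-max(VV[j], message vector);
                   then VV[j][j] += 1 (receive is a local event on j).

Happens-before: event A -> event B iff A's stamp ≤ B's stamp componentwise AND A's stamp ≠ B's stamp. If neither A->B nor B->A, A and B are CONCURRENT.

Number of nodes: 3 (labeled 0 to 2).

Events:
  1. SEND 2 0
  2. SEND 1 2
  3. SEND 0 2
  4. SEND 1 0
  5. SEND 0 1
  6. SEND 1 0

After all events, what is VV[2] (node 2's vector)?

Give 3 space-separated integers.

Answer: 2 1 3

Derivation:
Initial: VV[0]=[0, 0, 0]
Initial: VV[1]=[0, 0, 0]
Initial: VV[2]=[0, 0, 0]
Event 1: SEND 2->0: VV[2][2]++ -> VV[2]=[0, 0, 1], msg_vec=[0, 0, 1]; VV[0]=max(VV[0],msg_vec) then VV[0][0]++ -> VV[0]=[1, 0, 1]
Event 2: SEND 1->2: VV[1][1]++ -> VV[1]=[0, 1, 0], msg_vec=[0, 1, 0]; VV[2]=max(VV[2],msg_vec) then VV[2][2]++ -> VV[2]=[0, 1, 2]
Event 3: SEND 0->2: VV[0][0]++ -> VV[0]=[2, 0, 1], msg_vec=[2, 0, 1]; VV[2]=max(VV[2],msg_vec) then VV[2][2]++ -> VV[2]=[2, 1, 3]
Event 4: SEND 1->0: VV[1][1]++ -> VV[1]=[0, 2, 0], msg_vec=[0, 2, 0]; VV[0]=max(VV[0],msg_vec) then VV[0][0]++ -> VV[0]=[3, 2, 1]
Event 5: SEND 0->1: VV[0][0]++ -> VV[0]=[4, 2, 1], msg_vec=[4, 2, 1]; VV[1]=max(VV[1],msg_vec) then VV[1][1]++ -> VV[1]=[4, 3, 1]
Event 6: SEND 1->0: VV[1][1]++ -> VV[1]=[4, 4, 1], msg_vec=[4, 4, 1]; VV[0]=max(VV[0],msg_vec) then VV[0][0]++ -> VV[0]=[5, 4, 1]
Final vectors: VV[0]=[5, 4, 1]; VV[1]=[4, 4, 1]; VV[2]=[2, 1, 3]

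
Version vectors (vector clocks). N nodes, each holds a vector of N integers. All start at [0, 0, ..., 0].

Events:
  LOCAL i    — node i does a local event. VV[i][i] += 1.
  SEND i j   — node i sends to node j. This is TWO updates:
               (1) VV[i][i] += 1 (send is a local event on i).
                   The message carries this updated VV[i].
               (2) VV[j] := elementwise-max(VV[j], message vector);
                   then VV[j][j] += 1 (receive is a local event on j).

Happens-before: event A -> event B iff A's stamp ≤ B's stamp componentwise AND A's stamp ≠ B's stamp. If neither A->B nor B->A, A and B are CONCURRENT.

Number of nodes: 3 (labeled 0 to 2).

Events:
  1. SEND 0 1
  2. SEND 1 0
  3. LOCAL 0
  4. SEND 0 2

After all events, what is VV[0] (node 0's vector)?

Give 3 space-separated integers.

Initial: VV[0]=[0, 0, 0]
Initial: VV[1]=[0, 0, 0]
Initial: VV[2]=[0, 0, 0]
Event 1: SEND 0->1: VV[0][0]++ -> VV[0]=[1, 0, 0], msg_vec=[1, 0, 0]; VV[1]=max(VV[1],msg_vec) then VV[1][1]++ -> VV[1]=[1, 1, 0]
Event 2: SEND 1->0: VV[1][1]++ -> VV[1]=[1, 2, 0], msg_vec=[1, 2, 0]; VV[0]=max(VV[0],msg_vec) then VV[0][0]++ -> VV[0]=[2, 2, 0]
Event 3: LOCAL 0: VV[0][0]++ -> VV[0]=[3, 2, 0]
Event 4: SEND 0->2: VV[0][0]++ -> VV[0]=[4, 2, 0], msg_vec=[4, 2, 0]; VV[2]=max(VV[2],msg_vec) then VV[2][2]++ -> VV[2]=[4, 2, 1]
Final vectors: VV[0]=[4, 2, 0]; VV[1]=[1, 2, 0]; VV[2]=[4, 2, 1]

Answer: 4 2 0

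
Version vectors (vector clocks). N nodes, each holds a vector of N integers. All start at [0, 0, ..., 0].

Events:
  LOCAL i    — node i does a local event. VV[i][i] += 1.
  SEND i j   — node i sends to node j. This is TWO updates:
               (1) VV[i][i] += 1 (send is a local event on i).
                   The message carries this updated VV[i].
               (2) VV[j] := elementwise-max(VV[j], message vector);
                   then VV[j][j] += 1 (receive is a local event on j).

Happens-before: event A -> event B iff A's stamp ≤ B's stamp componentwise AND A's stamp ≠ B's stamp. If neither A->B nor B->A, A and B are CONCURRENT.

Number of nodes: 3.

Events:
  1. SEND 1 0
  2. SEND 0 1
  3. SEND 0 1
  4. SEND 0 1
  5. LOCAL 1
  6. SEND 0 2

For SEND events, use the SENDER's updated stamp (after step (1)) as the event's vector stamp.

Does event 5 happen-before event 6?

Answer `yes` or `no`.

Answer: no

Derivation:
Initial: VV[0]=[0, 0, 0]
Initial: VV[1]=[0, 0, 0]
Initial: VV[2]=[0, 0, 0]
Event 1: SEND 1->0: VV[1][1]++ -> VV[1]=[0, 1, 0], msg_vec=[0, 1, 0]; VV[0]=max(VV[0],msg_vec) then VV[0][0]++ -> VV[0]=[1, 1, 0]
Event 2: SEND 0->1: VV[0][0]++ -> VV[0]=[2, 1, 0], msg_vec=[2, 1, 0]; VV[1]=max(VV[1],msg_vec) then VV[1][1]++ -> VV[1]=[2, 2, 0]
Event 3: SEND 0->1: VV[0][0]++ -> VV[0]=[3, 1, 0], msg_vec=[3, 1, 0]; VV[1]=max(VV[1],msg_vec) then VV[1][1]++ -> VV[1]=[3, 3, 0]
Event 4: SEND 0->1: VV[0][0]++ -> VV[0]=[4, 1, 0], msg_vec=[4, 1, 0]; VV[1]=max(VV[1],msg_vec) then VV[1][1]++ -> VV[1]=[4, 4, 0]
Event 5: LOCAL 1: VV[1][1]++ -> VV[1]=[4, 5, 0]
Event 6: SEND 0->2: VV[0][0]++ -> VV[0]=[5, 1, 0], msg_vec=[5, 1, 0]; VV[2]=max(VV[2],msg_vec) then VV[2][2]++ -> VV[2]=[5, 1, 1]
Event 5 stamp: [4, 5, 0]
Event 6 stamp: [5, 1, 0]
[4, 5, 0] <= [5, 1, 0]? False. Equal? False. Happens-before: False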